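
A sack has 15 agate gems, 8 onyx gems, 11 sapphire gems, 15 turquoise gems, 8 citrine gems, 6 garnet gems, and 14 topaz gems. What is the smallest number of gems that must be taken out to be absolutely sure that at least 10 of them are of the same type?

Put each drawn gem into a box by type. The largest draw with every box below 10 takes min(count, 9) from each type; types with fewer than 9 contribute all they have.
Σ min(cᵢ, 9) = 9 + 8 + 9 + 9 + 8 + 6 + 9 = 58.
Draw number 58 + 1 = 59 must push one box to 10.

59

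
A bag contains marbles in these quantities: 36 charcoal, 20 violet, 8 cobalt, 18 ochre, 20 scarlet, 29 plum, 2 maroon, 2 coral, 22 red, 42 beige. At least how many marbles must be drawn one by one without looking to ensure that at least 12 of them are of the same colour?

90

By pigeonhole, the 10 colours are the holes; the marbles drawn are the pigeons.
To avoid 12 of any one colour, the worst case takes at most 11 of each colour, or every marble of a colour that has fewer than 11.
That gives 11 + 11 + 8 + 11 + 11 + 11 + 2 + 2 + 11 + 11 = 89 marbles with no colour reaching 12.
The next marble forces some colour to 12, so 89 + 1 = 90.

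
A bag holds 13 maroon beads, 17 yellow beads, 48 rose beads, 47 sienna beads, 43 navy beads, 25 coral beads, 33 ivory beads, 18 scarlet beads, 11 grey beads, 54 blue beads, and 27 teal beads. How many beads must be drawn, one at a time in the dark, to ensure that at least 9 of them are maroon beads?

332

In the worst case for collecting maroon beads, every non-maroon bead comes out first.
There are 17 + 48 + 47 + 43 + 25 + 33 + 18 + 11 + 54 + 27 = 323 non-maroon beads altogether.
After those, each further bead must be maroon, so 323 + 9 = 332 draws guarantee 9 maroon beads.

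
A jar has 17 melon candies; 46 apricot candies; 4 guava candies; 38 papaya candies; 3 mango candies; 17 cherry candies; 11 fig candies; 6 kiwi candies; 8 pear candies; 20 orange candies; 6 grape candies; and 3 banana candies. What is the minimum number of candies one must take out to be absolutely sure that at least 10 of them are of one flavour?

85

Pigeonhole: the 12 flavours are the holes; the candies drawn are the pigeons.
To avoid 10 of any one flavour, the worst case takes at most 9 of each flavour, or every candy of a flavour that has fewer than 9.
That gives 9 + 9 + 4 + 9 + 3 + 9 + 9 + 6 + 8 + 9 + 6 + 3 = 84 candies with no flavour reaching 10.
The next candy forces some flavour to 10, so 84 + 1 = 85.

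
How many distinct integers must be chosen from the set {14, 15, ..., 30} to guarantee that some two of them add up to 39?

Two chosen integers sum to 39 exactly when both halves of some pair {x, 39−x} with 14 ≤ x ≤ 39−x ≤ 25 are chosen — 6 such pairs.
The remaining 5 elements (those with no distinct partner in range) can never complete a 39-sum, so the worst case takes all of them and one from each pair: 5 + 6 = 11.
Pigeonhole: the 12th integer has to be the second member of some pair, so 11 + 1 = 12.

12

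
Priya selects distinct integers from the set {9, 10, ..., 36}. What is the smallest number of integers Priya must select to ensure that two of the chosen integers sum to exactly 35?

20

Group the elements by complementary pair {x, 35−x}: {9,26}, {10,25}, {11,24}, …, giving 9 two-element pairs and 10 integers whose partner 35−x falls outside [9,36].
Pigeonhole: treating each of those 19 groups as a pigeonhole, one can pick one integer per group — 19 integers — with no two summing to 35.
The 20th integer lands in an occupied pair, forcing a sum of 35.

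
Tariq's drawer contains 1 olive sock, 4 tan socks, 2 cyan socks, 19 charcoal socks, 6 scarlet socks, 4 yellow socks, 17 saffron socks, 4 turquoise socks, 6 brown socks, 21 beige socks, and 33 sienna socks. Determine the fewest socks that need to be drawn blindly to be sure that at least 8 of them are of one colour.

56

By the pigeonhole principle, put each drawn sock into a box by colour. The largest draw with every box below 8 takes min(count, 7) from each colour; colours with fewer than 7 contribute all they have.
Σ min(cᵢ, 7) = 1 + 4 + 2 + 7 + 6 + 4 + 7 + 4 + 6 + 7 + 7 = 55.
Draw number 55 + 1 = 56 must push one box to 8.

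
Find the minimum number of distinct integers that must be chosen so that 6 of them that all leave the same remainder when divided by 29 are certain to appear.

The 29 residue classes mod 29 are the pigeonholes.
With 145 integers one could put 5 in each residue class and have no class reach 6.
The 146th integer pushes some class to 6, so 29·5 + 1 = 146.

146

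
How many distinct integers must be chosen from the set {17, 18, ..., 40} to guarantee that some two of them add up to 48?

18

Two chosen integers sum to 48 exactly when both halves of some pair {x, 48−x} with 17 ≤ x ≤ 48−x ≤ 31 are chosen — 7 such pairs.
The remaining 10 elements (those with no distinct partner in range) can never complete a 48-sum, so the worst case takes all of them and one from each pair: 10 + 7 = 17.
The 18th integer has to be the second member of some pair, so 17 + 1 = 18.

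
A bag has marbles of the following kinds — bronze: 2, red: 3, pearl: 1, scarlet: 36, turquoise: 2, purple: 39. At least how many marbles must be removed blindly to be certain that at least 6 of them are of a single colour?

19

By pigeonhole, the 6 colours are the holes; the marbles drawn are the pigeons.
To avoid 6 of any one colour, the worst case takes at most 5 of each colour, or every marble of a colour that has fewer than 5.
That gives 2 + 3 + 1 + 5 + 2 + 5 = 18 marbles with no colour reaching 6.
The next marble forces some colour to 6, so 18 + 1 = 19.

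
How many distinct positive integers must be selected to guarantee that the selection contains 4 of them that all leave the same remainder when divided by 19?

58

By pigeonhole, the 19 residue classes mod 19 are the pigeonholes.
With 57 integers one could put 3 in each residue class and have no class reach 4.
The 58th integer pushes some class to 4, so 19·3 + 1 = 58.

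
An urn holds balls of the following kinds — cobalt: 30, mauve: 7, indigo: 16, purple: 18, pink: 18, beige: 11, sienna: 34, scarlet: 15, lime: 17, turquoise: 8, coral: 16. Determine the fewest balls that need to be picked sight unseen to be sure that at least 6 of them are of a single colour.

Pigeonhole: put each drawn ball into a box by colour. The largest draw with every box below 6 takes min(count, 5) from each colour.
Σ min(cᵢ, 5) = 5 + 5 + 5 + 5 + 5 + 5 + 5 + 5 + 5 + 5 + 5 = 55.
Draw number 55 + 1 = 56 must push one box to 6.

56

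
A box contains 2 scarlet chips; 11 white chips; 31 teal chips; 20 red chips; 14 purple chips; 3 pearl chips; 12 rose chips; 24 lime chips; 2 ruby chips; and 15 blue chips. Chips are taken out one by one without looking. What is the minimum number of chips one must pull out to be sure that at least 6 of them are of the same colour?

By pigeonhole, put each drawn chip into a box by colour. The largest draw with every box below 6 takes min(count, 5) from each colour; colours with fewer than 5 contribute all they have.
Σ min(cᵢ, 5) = 2 + 5 + 5 + 5 + 5 + 3 + 5 + 5 + 2 + 5 = 42.
Draw number 42 + 1 = 43 must push one box to 6.

43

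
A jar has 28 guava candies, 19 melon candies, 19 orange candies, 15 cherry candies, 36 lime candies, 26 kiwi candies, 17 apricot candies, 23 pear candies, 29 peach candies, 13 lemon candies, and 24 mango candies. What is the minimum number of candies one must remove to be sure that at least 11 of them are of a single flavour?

111

The 11 flavours are the holes; the candies drawn are the pigeons.
To avoid 11 of any one flavour, the worst case takes at most 10 of each flavour.
That gives 10 + 10 + 10 + 10 + 10 + 10 + 10 + 10 + 10 + 10 + 10 = 110 candies with no flavour reaching 11.
The next candy forces some flavour to 11, so 110 + 1 = 111.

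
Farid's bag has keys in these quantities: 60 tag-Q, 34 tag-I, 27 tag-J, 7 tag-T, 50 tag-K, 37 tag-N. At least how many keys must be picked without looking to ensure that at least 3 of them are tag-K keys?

In the worst case for collecting tag-K keys, every non-tag-K key comes out first.
There are 60 + 34 + 27 + 7 + 37 = 165 non-tag-K keys altogether.
After those, each further key must be tag-K, so 165 + 3 = 168 draws guarantee 3 tag-K keys.

168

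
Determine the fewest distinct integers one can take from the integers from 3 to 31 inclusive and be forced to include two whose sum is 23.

21

A set avoiding the sum 23 can contain at most one of each pair {x, 23−x}, plus the 11 elements whose complement lies outside the range.
The integers 12, …, 31 (20 of them) are such a set: any two sum to at least 12+13 = 25 > 23.
Any 21st integer completes one of the 9 pairs, so 21 choices force a sum of 23.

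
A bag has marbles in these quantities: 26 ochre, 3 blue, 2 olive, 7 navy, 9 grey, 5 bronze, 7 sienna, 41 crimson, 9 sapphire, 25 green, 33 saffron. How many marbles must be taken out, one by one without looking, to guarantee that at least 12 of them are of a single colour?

87

By pigeonhole, the 11 colours are the holes; the marbles drawn are the pigeons.
To avoid 12 of any one colour, the worst case takes at most 11 of each colour, or every marble of a colour that has fewer than 11.
That gives 11 + 3 + 2 + 7 + 9 + 5 + 7 + 11 + 9 + 11 + 11 = 86 marbles with no colour reaching 12.
The next marble forces some colour to 12, so 86 + 1 = 87.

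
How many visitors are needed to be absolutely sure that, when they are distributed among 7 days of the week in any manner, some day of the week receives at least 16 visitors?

With 105 visitors one could put exactly 15 in each of the 7 days of the week, and no day of the week would reach 16.
By pigeonhole, one more visitor must land in a day of the week that already has 15, giving it 16.
So 7 × 15 + 1 = 106 visitors are required.

106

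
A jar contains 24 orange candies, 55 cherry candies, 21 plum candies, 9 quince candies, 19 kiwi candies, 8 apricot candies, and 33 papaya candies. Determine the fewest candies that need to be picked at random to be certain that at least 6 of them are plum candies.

In the worst case for collecting plum candies, every non-plum candy comes out first.
There are 24 + 55 + 9 + 19 + 8 + 33 = 148 non-plum candies altogether.
After those, each further candy must be plum, so 148 + 6 = 154 draws guarantee 6 plum candies.

154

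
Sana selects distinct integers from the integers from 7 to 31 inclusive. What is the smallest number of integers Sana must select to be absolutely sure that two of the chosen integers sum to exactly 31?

17

Two chosen integers sum to 31 exactly when both halves of some pair {x, 31−x} with 7 ≤ x ≤ 31−x ≤ 24 are chosen — 9 such pairs.
The remaining 7 elements (those with no distinct partner in range) can never complete a 31-sum, so the worst case takes all of them and one from each pair: 7 + 9 = 16.
The 17th integer has to be the second member of some pair, so 16 + 1 = 17.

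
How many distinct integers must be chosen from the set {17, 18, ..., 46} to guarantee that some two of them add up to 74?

22

Group the elements by complementary pair {x, 74−x}: {28,46}, {29,45}, {30,44}, …, giving 9 two-element pairs, the single value 37 (it cannot pair with itself since the integers are distinct), and 11 integers whose partner 74−x falls outside [17,46].
Pigeonhole: treating each of those 21 groups as a pigeonhole, one can pick one integer per group — 21 integers — with no two summing to 74.
The 22nd integer lands in an occupied pair, forcing a sum of 74.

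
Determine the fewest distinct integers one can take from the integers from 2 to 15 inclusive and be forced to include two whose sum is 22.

A set avoiding the sum 22 can contain at most one of each pair {x, 22−x}, plus the 6 elements whose complement lies outside the range or equal to its own complement.
The integers 2, …, 11 (10 of them) are such a set: any two sum to at least 2+3 = 5 and at most 10+11 = 21 < 22.
Pigeonhole: any 11th integer completes one of the 4 pairs, so 11 choices force a sum of 22.

11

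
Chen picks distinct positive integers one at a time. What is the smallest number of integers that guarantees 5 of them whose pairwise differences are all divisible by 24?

Integers whose pairwise differences are multiples of 24 are exactly those sharing a remainder mod 24. The 24 residue classes mod 24 are the pigeonholes.
With 96 integers one could put 4 in each residue class and have no class reach 5.
The 97th integer pushes some class to 5, so 24·4 + 1 = 97.

97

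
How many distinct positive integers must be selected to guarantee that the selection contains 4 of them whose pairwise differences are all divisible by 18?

Integers whose pairwise differences are multiples of 18 are exactly those sharing a remainder mod 18. Pigeonhole: the 18 residue classes mod 18 are the pigeonholes.
With 54 integers one could put 3 in each residue class and have no class reach 4.
The 55th integer pushes some class to 4, so 18·3 + 1 = 55.

55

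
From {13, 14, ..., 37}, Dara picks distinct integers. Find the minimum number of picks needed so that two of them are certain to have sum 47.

Two chosen integers sum to 47 exactly when both halves of some pair {x, 47−x} with 13 ≤ x ≤ 47−x ≤ 34 are chosen — 11 such pairs.
The remaining 3 elements (those with no distinct partner in range) can never complete a 47-sum, so the worst case takes all of them and one from each pair: 3 + 11 = 14.
The 15th integer has to be the second member of some pair, so 14 + 1 = 15.

15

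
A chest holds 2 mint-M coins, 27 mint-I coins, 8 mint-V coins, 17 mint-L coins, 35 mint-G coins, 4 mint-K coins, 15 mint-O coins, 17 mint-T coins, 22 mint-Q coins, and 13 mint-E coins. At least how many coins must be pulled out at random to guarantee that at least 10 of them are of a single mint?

An adversary could hand out at most 9 coins per mint (mint-M, mint-V, mint-K run out sooner): 2 + 9 + 8 + 9 + 9 + 4 + 9 + 9 + 9 + 9 = 77 coins and still no mint has 10.
Pigeonhole: one more coin lands in a mint already at 9, so 78 draws are enough and 77 are not.

78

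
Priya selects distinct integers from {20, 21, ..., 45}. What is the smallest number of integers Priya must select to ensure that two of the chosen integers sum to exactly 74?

Two chosen integers sum to 74 exactly when both halves of some pair {x, 74−x} with 29 ≤ x ≤ 74−x ≤ 45 are chosen — 8 such pairs.
The remaining 10 elements (those with no distinct partner in range) can never complete a 74-sum, so the worst case takes all of them and one from each pair: 10 + 8 = 18.
The 19th integer has to be the second member of some pair, so 18 + 1 = 19.

19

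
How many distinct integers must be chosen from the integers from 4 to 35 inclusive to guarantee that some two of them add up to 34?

A set avoiding the sum 34 can contain at most one of each pair {x, 34−x}, plus the 6 elements whose complement lies outside the range or equal to its own complement.
The integers 17, …, 35 (19 of them) are such a set: any two sum to at least 17+18 = 35 > 34.
By pigeonhole, any 20th integer completes one of the 13 pairs, so 20 choices force a sum of 34.

20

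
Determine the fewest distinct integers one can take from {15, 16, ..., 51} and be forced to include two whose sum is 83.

28

Two chosen integers sum to 83 exactly when both halves of some pair {x, 83−x} with 32 ≤ x ≤ 83−x ≤ 51 are chosen — 10 such pairs.
The remaining 17 elements (those with no distinct partner in range) can never complete a 83-sum, so the worst case takes all of them and one from each pair: 17 + 10 = 27.
By the pigeonhole principle, the 28th integer has to be the second member of some pair, so 27 + 1 = 28.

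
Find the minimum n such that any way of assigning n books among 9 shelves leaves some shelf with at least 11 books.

With 90 books one could put exactly 10 in each of the 9 shelves, and no shelf would reach 11.
Pigeonhole: one more book must land in a shelf that already has 10, giving it 11.
So 9 × 10 + 1 = 91 books are required.

91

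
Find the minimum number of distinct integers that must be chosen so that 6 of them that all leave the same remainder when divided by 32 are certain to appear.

161

Pigeonhole: the 32 residue classes mod 32 are the pigeonholes.
With 160 integers one could put 5 in each residue class and have no class reach 6.
The 161st integer pushes some class to 6, so 32·5 + 1 = 161.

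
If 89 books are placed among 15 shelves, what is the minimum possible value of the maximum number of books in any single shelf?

6

The 15 shelves are the holes and the 89 books are the pigeons.
If every shelf held at most 5 books, the total would be at most 15 × 5 = 75, which is less than 89.
So some shelf holds at least ⌈89/15⌉ = 6 books.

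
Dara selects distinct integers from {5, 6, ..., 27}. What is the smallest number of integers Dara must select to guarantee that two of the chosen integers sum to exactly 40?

17

A set avoiding the sum 40 can contain at most one of each pair {x, 40−x}, plus the 9 elements whose complement lies outside the range or equal to its own complement.
The integers 5, …, 20 (16 of them) are such a set: any two sum to at least 5+6 = 11 and at most 19+20 = 39 < 40.
Any 17th integer completes one of the 7 pairs, so 17 choices force a sum of 40.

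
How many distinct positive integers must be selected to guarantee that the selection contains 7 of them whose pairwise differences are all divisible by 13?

79

Integers whose pairwise differences are multiples of 13 are exactly those sharing a remainder mod 13. Pigeonhole: the 13 residue classes mod 13 are the pigeonholes.
With 78 integers one could put 6 in each residue class and have no class reach 7.
The 79th integer pushes some class to 7, so 13·6 + 1 = 79.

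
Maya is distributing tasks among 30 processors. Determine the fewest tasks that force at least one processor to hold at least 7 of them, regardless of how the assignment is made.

181

With 180 tasks one could put exactly 6 in each of the 30 processors, and no processor would reach 7.
Pigeonhole: one more task must land in a processor that already has 6, giving it 7.
So 30 × 6 + 1 = 181 tasks are required.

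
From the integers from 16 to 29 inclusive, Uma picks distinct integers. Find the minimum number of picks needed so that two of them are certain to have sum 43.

9

Two chosen integers sum to 43 exactly when both halves of some pair {x, 43−x} with 16 ≤ x ≤ 43−x ≤ 27 are chosen — 6 such pairs.
The remaining 2 elements (those with no distinct partner in range) can never complete a 43-sum, so the worst case takes all of them and one from each pair: 2 + 6 = 8.
The 9th integer has to be the second member of some pair, so 8 + 1 = 9.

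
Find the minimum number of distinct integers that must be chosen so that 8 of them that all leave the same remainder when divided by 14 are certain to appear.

The 14 residue classes mod 14 are the pigeonholes.
With 98 integers one could put 7 in each residue class and have no class reach 8.
The 99th integer pushes some class to 8, so 14·7 + 1 = 99.

99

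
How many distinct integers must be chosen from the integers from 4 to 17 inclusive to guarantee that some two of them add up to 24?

10

A set avoiding the sum 24 can contain at most one of each pair {x, 24−x}, plus the 4 elements whose complement lies outside the range or equal to its own complement.
The integers 4, …, 12 (9 of them) are such a set: any two sum to at least 4+5 = 9 and at most 11+12 = 23 < 24.
Any 10th integer completes one of the 5 pairs, so 10 choices force a sum of 24.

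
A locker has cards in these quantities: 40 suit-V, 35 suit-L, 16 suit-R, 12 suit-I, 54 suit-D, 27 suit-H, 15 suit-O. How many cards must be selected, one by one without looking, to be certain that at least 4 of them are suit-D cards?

149

In the worst case for collecting suit-D cards, every non-suit-D card comes out first.
There are 40 + 35 + 16 + 12 + 27 + 15 = 145 non-suit-D cards altogether.
After those, each further card must be suit-D, so 145 + 4 = 149 draws guarantee 4 suit-D cards.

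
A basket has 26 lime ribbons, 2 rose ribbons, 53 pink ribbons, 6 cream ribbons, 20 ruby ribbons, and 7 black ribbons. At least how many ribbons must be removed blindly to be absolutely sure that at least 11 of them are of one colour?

An adversary could hand out at most 10 ribbons per colour (rose, cream, black run out sooner): 10 + 2 + 10 + 6 + 10 + 7 = 45 ribbons and still no colour has 11.
By the pigeonhole principle, one more ribbon lands in a colour already at 10, so 46 draws are enough and 45 are not.

46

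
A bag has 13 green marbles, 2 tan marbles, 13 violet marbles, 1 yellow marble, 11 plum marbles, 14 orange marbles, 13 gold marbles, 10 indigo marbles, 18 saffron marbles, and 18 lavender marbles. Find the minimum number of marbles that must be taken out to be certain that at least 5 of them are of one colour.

Put each drawn marble into a box by colour. The largest draw with every box below 5 takes min(count, 4) from each colour; colours with fewer than 4 contribute all they have.
Σ min(cᵢ, 4) = 4 + 2 + 4 + 1 + 4 + 4 + 4 + 4 + 4 + 4 = 35.
Draw number 35 + 1 = 36 must push one box to 5.

36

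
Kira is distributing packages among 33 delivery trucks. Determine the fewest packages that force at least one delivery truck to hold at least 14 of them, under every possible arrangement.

With 429 packages one could put exactly 13 in each of the 33 delivery trucks, and no delivery truck would reach 14.
One more package must land in a delivery truck that already has 13, giving it 14.
So 33 × 13 + 1 = 430 packages are required.

430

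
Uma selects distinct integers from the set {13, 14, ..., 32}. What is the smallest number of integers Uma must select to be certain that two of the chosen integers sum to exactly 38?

A set avoiding the sum 38 can contain at most one of each pair {x, 38−x}, plus the 8 elements whose complement lies outside the range or equal to its own complement.
The integers 19, …, 32 (14 of them) are such a set: any two sum to at least 19+20 = 39 > 38.
Pigeonhole: any 15th integer completes one of the 6 pairs, so 15 choices force a sum of 38.

15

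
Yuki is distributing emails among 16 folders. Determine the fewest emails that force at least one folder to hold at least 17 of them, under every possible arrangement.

With 256 emails one could put exactly 16 in each of the 16 folders, and no folder would reach 17.
One more email must land in a folder that already has 16, giving it 17.
So 16 × 16 + 1 = 257 emails are required.

257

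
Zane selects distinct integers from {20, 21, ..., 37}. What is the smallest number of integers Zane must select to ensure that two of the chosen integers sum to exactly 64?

Two chosen integers sum to 64 exactly when both halves of some pair {x, 64−x} with 27 ≤ x ≤ 64−x ≤ 37 are chosen — 5 such pairs.
The remaining 8 elements (those with no distinct partner in range) can never complete a 64-sum, so the worst case takes all of them and one from each pair: 8 + 5 = 13.
The 14th integer has to be the second member of some pair, so 13 + 1 = 14.

14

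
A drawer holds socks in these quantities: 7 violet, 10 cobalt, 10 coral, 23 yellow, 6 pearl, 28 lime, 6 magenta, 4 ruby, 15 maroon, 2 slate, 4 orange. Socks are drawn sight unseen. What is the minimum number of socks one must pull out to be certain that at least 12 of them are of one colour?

By pigeonhole, the 11 colours are the holes; the socks drawn are the pigeons.
To avoid 12 of any one colour, the worst case takes at most 11 of each colour, or every sock of a colour that has fewer than 11.
That gives 7 + 10 + 10 + 11 + 6 + 11 + 6 + 4 + 11 + 2 + 4 = 82 socks with no colour reaching 12.
The next sock forces some colour to 12, so 82 + 1 = 83.

83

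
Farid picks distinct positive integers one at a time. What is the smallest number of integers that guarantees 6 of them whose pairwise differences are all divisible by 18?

91

Integers whose pairwise differences are multiples of 18 are exactly those sharing a remainder mod 18. By the pigeonhole principle, the 18 residue classes mod 18 are the pigeonholes.
With 90 integers one could put 5 in each residue class and have no class reach 6.
The 91st integer pushes some class to 6, so 18·5 + 1 = 91.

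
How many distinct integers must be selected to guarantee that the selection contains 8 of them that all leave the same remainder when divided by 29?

204

Pigeonhole: the 29 residue classes mod 29 are the pigeonholes.
With 203 integers one could put 7 in each residue class and have no class reach 8.
The 204th integer pushes some class to 8, so 29·7 + 1 = 204.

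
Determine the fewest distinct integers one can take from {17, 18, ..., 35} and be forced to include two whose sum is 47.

13

A set avoiding the sum 47 can contain at most one of each pair {x, 47−x}, plus the 5 elements whose complement lies outside the range.
The integers 24, …, 35 (12 of them) are such a set: any two sum to at least 24+25 = 49 > 47.
Any 13th integer completes one of the 7 pairs, so 13 choices force a sum of 47.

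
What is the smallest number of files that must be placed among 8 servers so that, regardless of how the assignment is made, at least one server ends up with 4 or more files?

25

With 24 files one could put exactly 3 in each of the 8 servers, and no server would reach 4.
By the pigeonhole principle, one more file must land in a server that already has 3, giving it 4.
So 8 × 3 + 1 = 25 files are required.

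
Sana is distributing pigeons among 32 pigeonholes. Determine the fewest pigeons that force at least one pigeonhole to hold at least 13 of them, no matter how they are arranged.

385

With 384 pigeons one could put exactly 12 in each of the 32 pigeonholes, and no pigeonhole would reach 13.
One more pigeon must land in a pigeonhole that already has 12, giving it 13.
So 32 × 12 + 1 = 385 pigeons are required.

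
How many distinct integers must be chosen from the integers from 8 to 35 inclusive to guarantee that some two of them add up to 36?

Two chosen integers sum to 36 exactly when both halves of some pair {x, 36−x} with 8 ≤ x ≤ 36−x ≤ 28 are chosen — 10 such pairs.
The remaining 8 elements (those with no distinct partner in range) can never complete a 36-sum, so the worst case takes all of them and one from each pair: 8 + 10 = 18.
By the pigeonhole principle, the 19th integer has to be the second member of some pair, so 18 + 1 = 19.

19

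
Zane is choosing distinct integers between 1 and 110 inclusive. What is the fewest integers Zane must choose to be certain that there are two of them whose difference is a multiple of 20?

21

Integers whose pairwise differences are multiples of 20 are exactly those sharing a remainder mod 20. The 20 residue classes mod 20 are the pigeonholes.
With 20 integers one could put 1 in each residue class and have no class reach 2.
The 21st integer pushes some class to 2, so 20·1 + 1 = 21.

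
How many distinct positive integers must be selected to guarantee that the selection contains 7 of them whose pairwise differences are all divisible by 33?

199

Integers whose pairwise differences are multiples of 33 are exactly those sharing a remainder mod 33. The 33 residue classes mod 33 are the pigeonholes.
With 198 integers one could put 6 in each residue class and have no class reach 7.
The 199th integer pushes some class to 7, so 33·6 + 1 = 199.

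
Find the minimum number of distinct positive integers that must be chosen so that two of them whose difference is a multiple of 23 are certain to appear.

Integers whose pairwise differences are multiples of 23 are exactly those sharing a remainder mod 23. By pigeonhole, the 23 residue classes mod 23 are the pigeonholes.
With 23 integers one could put 1 in each residue class and have no class reach 2.
The 24th integer pushes some class to 2, so 23·1 + 1 = 24.

24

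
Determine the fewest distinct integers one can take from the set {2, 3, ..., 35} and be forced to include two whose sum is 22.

A set avoiding the sum 22 can contain at most one of each pair {x, 22−x}, plus the 16 elements whose complement lies outside the range or equal to its own complement.
The integers 11, …, 35 (25 of them) are such a set: any two sum to at least 11+12 = 23 > 22.
Pigeonhole: any 26th integer completes one of the 9 pairs, so 26 choices force a sum of 22.

26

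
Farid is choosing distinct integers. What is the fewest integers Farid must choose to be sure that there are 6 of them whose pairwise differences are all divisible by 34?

Integers whose pairwise differences are multiples of 34 are exactly those sharing a remainder mod 34. By the pigeonhole principle, the 34 residue classes mod 34 are the pigeonholes.
With 170 integers one could put 5 in each residue class and have no class reach 6.
The 171st integer pushes some class to 6, so 34·5 + 1 = 171.

171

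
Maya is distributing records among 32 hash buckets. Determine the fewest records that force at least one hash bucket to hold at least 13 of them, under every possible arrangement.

385

With 384 records one could put exactly 12 in each of the 32 hash buckets, and no hash bucket would reach 13.
Pigeonhole: one more record must land in a hash bucket that already has 12, giving it 13.
So 32 × 12 + 1 = 385 records are required.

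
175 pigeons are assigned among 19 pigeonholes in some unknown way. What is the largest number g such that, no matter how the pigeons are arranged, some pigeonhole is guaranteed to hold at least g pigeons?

10

The 19 pigeonholes are the holes and the 175 pigeons are the pigeons.
If every pigeonhole held at most 9 pigeons, the total would be at most 19 × 9 = 171, which is less than 175.
So some pigeonhole holds at least ⌈175/19⌉ = 10 pigeons.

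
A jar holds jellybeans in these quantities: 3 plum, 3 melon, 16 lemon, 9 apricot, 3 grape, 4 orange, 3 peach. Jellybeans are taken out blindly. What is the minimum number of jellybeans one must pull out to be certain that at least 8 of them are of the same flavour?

The 7 flavours are the holes; the jellybeans drawn are the pigeons.
To avoid 8 of any one flavour, the worst case takes at most 7 of each flavour, or every jellybean of a flavour that has fewer than 7.
That gives 3 + 3 + 7 + 7 + 3 + 4 + 3 = 30 jellybeans with no flavour reaching 8.
The next jellybean forces some flavour to 8, so 30 + 1 = 31.

31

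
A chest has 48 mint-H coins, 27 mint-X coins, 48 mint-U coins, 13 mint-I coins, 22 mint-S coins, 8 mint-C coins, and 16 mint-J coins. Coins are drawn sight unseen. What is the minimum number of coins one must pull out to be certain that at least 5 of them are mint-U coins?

In the worst case for collecting mint-U coins, every non-mint-U coin comes out first.
There are 48 + 27 + 13 + 22 + 8 + 16 = 134 non-mint-U coins altogether.
After those, each further coin must be mint-U, so 134 + 5 = 139 draws guarantee 5 mint-U coins.

139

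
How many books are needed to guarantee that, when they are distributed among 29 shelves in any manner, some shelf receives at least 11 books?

291

With 290 books one could put exactly 10 in each of the 29 shelves, and no shelf would reach 11.
Pigeonhole: one more book must land in a shelf that already has 10, giving it 11.
So 29 × 10 + 1 = 291 books are required.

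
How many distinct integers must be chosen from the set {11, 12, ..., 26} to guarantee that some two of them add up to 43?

A set avoiding the sum 43 can contain at most one of each pair {x, 43−x}, plus the 6 elements whose complement lies outside the range.
The integers 11, …, 21 (11 of them) are such a set: any two sum to at least 11+12 = 23 and at most 20+21 = 41 < 43.
Any 12th integer completes one of the 5 pairs, so 12 choices force a sum of 43.

12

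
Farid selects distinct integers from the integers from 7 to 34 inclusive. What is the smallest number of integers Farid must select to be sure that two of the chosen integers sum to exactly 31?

Group the elements by complementary pair {x, 31−x}: {7,24}, {8,23}, {9,22}, …, giving 9 two-element pairs and 10 integers whose partner 31−x falls outside [7,34].
Treating each of those 19 groups as a pigeonhole, one can pick one integer per group — 19 integers — with no two summing to 31.
The 20th integer lands in an occupied pair, forcing a sum of 31.

20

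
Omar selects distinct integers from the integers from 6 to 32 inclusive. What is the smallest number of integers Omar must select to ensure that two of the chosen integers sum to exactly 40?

A set avoiding the sum 40 can contain at most one of each pair {x, 40−x}, plus the 3 elements whose complement lies outside the range or equal to its own complement.
The integers 6, …, 20 (15 of them) are such a set: any two sum to at least 6+7 = 13 and at most 19+20 = 39 < 40.
By the pigeonhole principle, any 16th integer completes one of the 12 pairs, so 16 choices force a sum of 40.

16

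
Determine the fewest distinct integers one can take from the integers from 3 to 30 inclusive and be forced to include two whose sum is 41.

Group the elements by complementary pair {x, 41−x}: {11,30}, {12,29}, {13,28}, …, giving 10 two-element pairs and 8 integers whose partner 41−x falls outside [3,30].
Treating each of those 18 groups as a pigeonhole, one can pick one integer per group — 18 integers — with no two summing to 41.
The 19th integer lands in an occupied pair, forcing a sum of 41.

19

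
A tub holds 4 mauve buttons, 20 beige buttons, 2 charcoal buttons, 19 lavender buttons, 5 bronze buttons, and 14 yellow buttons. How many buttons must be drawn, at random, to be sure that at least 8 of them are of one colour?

The 6 colours are the holes; the buttons drawn are the pigeons.
To avoid 8 of any one colour, the worst case takes at most 7 of each colour, or every button of a colour that has fewer than 7.
That gives 4 + 7 + 2 + 7 + 5 + 7 = 32 buttons with no colour reaching 8.
The next button forces some colour to 8, so 32 + 1 = 33.

33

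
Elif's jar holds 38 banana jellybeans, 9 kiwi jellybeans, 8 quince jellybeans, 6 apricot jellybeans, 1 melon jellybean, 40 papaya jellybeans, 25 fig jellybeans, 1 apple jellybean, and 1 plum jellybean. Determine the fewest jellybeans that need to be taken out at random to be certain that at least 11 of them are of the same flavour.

An adversary could hand out at most 10 jellybeans per flavour (6 flavours run out sooner): 10 + 9 + 8 + 6 + 1 + 10 + 10 + 1 + 1 = 56 jellybeans and still no flavour has 11.
By pigeonhole, one more jellybean lands in a flavour already at 10, so 57 draws are enough and 56 are not.

57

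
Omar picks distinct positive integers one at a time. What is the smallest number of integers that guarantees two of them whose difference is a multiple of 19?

20

Integers whose pairwise differences are multiples of 19 are exactly those sharing a remainder mod 19. The 19 residue classes mod 19 are the pigeonholes.
With 19 integers one could put 1 in each residue class and have no class reach 2.
The 20th integer pushes some class to 2, so 19·1 + 1 = 20.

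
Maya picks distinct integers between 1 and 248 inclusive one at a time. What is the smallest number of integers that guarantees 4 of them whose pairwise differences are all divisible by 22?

67

Integers whose pairwise differences are multiples of 22 are exactly those sharing a remainder mod 22. By the pigeonhole principle, the 22 residue classes mod 22 are the pigeonholes.
With 66 integers one could put 3 in each residue class and have no class reach 4.
The 67th integer pushes some class to 4, so 22·3 + 1 = 67.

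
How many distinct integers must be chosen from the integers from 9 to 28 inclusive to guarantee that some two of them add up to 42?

Group the elements by complementary pair {x, 42−x}: {14,28}, {15,27}, {16,26}, …, giving 7 two-element pairs; the single value 21 (it cannot pair with itself since the integers are distinct); and 5 integers whose partner 42−x falls outside [9,28].
By the pigeonhole principle, treating each of those 13 groups as a pigeonhole, one can pick one integer per group — 13 integers — with no two summing to 42.
The 14th integer lands in an occupied pair, forcing a sum of 42.

14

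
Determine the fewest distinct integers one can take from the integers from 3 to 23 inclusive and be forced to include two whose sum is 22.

14

A set avoiding the sum 22 can contain at most one of each pair {x, 22−x}, plus the 5 elements whose complement lies outside the range or equal to its own complement.
The integers 11, …, 23 (13 of them) are such a set: any two sum to at least 11+12 = 23 > 22.
Any 14th integer completes one of the 8 pairs, so 14 choices force a sum of 22.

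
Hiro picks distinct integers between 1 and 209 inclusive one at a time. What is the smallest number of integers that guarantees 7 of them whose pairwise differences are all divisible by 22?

Integers whose pairwise differences are multiples of 22 are exactly those sharing a remainder mod 22. By the pigeonhole principle, the 22 residue classes mod 22 are the pigeonholes.
With 132 integers one could put 6 in each residue class and have no class reach 7.
The 133rd integer pushes some class to 7, so 22·6 + 1 = 133.

133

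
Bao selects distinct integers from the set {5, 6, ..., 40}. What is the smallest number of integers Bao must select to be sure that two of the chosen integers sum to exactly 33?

Group the elements by complementary pair {x, 33−x}: {5,28}, {6,27}, {7,26}, …, giving 12 two-element pairs and 12 integers whose partner 33−x falls outside [5,40].
Treating each of those 24 groups as a pigeonhole, one can pick one integer per group — 24 integers — with no two summing to 33.
The 25th integer lands in an occupied pair, forcing a sum of 33.

25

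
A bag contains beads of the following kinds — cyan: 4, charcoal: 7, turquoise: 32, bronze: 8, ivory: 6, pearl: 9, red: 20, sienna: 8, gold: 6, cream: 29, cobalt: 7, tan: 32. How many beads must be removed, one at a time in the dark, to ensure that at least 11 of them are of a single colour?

96

An adversary could hand out at most 10 beads per colour (8 colours run out sooner): 4 + 7 + 10 + 8 + 6 + 9 + 10 + 8 + 6 + 10 + 7 + 10 = 95 beads and still no colour has 11.
One more bead lands in a colour already at 10, so 96 draws are enough and 95 are not.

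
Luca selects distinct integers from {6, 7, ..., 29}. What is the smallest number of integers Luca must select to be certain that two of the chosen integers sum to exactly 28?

A set avoiding the sum 28 can contain at most one of each pair {x, 28−x}, plus the 8 elements whose complement lies outside the range or equal to its own complement.
The integers 14, …, 29 (16 of them) are such a set: any two sum to at least 14+15 = 29 > 28.
Pigeonhole: any 17th integer completes one of the 8 pairs, so 17 choices force a sum of 28.

17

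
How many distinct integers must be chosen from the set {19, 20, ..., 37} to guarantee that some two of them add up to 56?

A set avoiding the sum 56 can contain at most one of each pair {x, 56−x}, plus the 1 element equal to its own complement.
The integers 28, …, 37 (10 of them) are such a set: any two sum to at least 28+29 = 57 > 56.
Any 11th integer completes one of the 9 pairs, so 11 choices force a sum of 56.

11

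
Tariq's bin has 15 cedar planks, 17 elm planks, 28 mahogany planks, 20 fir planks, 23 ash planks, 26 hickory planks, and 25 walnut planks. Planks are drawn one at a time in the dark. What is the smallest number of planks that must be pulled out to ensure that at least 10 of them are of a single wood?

64

Put each drawn plank into a box by wood. The largest draw with every box below 10 takes min(count, 9) from each wood.
Σ min(cᵢ, 9) = 9 + 9 + 9 + 9 + 9 + 9 + 9 = 63.
Draw number 63 + 1 = 64 must push one box to 10.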